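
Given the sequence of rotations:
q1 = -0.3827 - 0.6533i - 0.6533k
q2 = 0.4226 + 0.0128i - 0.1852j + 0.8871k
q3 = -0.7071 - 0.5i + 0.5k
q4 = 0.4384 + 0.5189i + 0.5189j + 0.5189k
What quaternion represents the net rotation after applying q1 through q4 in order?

q2 · q1 = 0.4262 - 0.16i - 0.5003j - 0.7366k
q3 · q2 · q1 = -0.0131 + 0.1502i - 0.0945j + 0.9841k
q4 · q3 · q2 · q1 = -0.5453 + 0.6187i - 0.4809j + 0.2977k
-0.5453 + 0.6187i - 0.4809j + 0.2977k


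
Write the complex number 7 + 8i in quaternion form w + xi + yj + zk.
7 + 8i + 0j + 0k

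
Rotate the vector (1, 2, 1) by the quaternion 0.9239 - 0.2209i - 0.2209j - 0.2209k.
(1.506, 1.805, 0.689)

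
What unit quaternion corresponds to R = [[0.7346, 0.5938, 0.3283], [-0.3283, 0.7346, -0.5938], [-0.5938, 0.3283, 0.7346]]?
0.895 + 0.2576i + 0.2576j - 0.2576k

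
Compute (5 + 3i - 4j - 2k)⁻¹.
0.0926 - 0.0556i + 0.0741j + 0.037k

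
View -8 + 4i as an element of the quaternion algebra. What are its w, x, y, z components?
-8 + 4i + 0j + 0k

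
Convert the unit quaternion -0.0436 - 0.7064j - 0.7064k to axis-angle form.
axis = (0, -√2/2, -√2/2), θ = 185°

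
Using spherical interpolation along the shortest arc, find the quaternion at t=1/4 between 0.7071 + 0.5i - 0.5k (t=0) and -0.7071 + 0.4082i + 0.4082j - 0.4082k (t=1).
0.8924 + 0.3014i - 0.1481j - 0.3014k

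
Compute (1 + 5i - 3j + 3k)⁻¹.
0.0227 - 0.1136i + 0.0682j - 0.0682k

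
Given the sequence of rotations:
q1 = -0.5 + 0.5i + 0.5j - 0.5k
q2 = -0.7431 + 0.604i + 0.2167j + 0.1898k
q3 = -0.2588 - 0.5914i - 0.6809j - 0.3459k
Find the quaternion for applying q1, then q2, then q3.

q2 · q1 = 0.0561 - 0.8768i - 0.083j + 0.4703k
q3 · q2 · q1 = -0.4269 - 0.1552i + 0.5647j - 0.689k
-0.4269 - 0.1552i + 0.5647j - 0.689k


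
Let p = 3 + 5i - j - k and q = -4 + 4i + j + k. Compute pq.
-30 - 8i - 2j + 16k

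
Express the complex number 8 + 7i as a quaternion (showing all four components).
8 + 7i + 0j + 0k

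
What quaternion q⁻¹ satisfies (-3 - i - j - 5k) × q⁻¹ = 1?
-0.0833 + 0.0278i + 0.0278j + 0.1389k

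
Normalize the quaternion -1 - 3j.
-0.3162 - 0.9487j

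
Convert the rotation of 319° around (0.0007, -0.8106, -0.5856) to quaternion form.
-0.9367 + 0.0002i - 0.2839j - 0.2051k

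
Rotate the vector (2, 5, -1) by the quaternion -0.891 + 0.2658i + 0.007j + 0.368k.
(4.572, 1.156, -2.785)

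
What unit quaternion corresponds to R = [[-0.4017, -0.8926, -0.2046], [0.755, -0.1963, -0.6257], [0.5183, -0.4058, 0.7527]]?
0.5373 + 0.1023i - 0.3364j + 0.7666k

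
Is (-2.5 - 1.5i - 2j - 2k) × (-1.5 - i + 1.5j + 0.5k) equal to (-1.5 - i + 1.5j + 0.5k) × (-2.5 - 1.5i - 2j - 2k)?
No: pq = 6.25 + 6.75i + 2j - 2.5k ≠ 6.25 + 2.75i - 3.5j + 6k = qp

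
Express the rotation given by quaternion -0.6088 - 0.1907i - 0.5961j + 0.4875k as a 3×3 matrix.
[[-0.186, 0.8209, 0.5399], [-0.3662, 0.452, -0.8134], [-0.9117, -0.349, 0.2166]]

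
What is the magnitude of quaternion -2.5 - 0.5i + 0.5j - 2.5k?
√13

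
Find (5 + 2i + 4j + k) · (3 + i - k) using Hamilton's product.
14 + 7i + 15j - 6k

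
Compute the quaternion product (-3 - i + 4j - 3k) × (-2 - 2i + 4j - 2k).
-18 + 12i - 16j + 16k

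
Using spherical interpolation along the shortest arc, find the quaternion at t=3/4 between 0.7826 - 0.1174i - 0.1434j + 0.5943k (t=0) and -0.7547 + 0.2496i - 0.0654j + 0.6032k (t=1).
0.912 - 0.2544i + 0.0085j - 0.3217k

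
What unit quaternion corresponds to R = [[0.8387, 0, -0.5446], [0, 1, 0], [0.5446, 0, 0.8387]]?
0.9588 - 0.284j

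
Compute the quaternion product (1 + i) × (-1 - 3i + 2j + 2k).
2 - 4i + 4k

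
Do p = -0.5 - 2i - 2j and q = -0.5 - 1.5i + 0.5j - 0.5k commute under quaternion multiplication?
No: pq = -1.75 + 2.75i - 0.25j - 3.75k ≠ -1.75 + 0.75i + 1.75j + 4.25k = qp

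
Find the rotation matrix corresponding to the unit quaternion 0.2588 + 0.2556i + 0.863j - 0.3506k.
[[-0.7354, 0.6226, 0.2675], [0.2597, 0.6235, -0.7374], [-0.6259, -0.4728, -0.6202]]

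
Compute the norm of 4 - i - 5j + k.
√43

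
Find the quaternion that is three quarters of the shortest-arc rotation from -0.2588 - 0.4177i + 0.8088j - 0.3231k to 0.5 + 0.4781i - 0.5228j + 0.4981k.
-0.4464 - 0.4706i + 0.6051j - 0.4615k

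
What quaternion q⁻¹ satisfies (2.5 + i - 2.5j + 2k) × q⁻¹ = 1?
0.1429 - 0.0571i + 0.1429j - 0.1143k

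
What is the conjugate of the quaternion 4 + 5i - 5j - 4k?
4 - 5i + 5j + 4k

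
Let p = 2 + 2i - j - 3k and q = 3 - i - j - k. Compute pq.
4 + 2i - 14k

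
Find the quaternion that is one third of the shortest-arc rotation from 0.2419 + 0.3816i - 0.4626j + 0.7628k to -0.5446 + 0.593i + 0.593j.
0.4441 + 0.0408i - 0.6455j + 0.6201k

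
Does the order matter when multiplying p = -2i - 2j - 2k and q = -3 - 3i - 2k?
Yes: pq = -10 + 10i + 8j ≠ -10 + 2i + 4j + 12k = qp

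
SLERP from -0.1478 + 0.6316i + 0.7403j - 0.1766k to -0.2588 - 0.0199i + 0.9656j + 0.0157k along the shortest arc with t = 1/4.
-0.1861 + 0.4882i + 0.8421j - 0.1337k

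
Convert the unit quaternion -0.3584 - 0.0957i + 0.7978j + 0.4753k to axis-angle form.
axis = (-0.1025, 0.8546, 0.5091), θ = 222°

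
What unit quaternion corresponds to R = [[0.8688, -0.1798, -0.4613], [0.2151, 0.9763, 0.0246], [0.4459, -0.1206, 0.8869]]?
0.9659 - 0.0376i - 0.2348j + 0.1022k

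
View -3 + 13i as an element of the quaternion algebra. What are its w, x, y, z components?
-3 + 13i + 0j + 0k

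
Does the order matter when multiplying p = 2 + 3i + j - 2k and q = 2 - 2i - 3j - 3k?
Yes: pq = 7 - 7i + 9j - 17k ≠ 7 + 11i - 17j - 3k = qp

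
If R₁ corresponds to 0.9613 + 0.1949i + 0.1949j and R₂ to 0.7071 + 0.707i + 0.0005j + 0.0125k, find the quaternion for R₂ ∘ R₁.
0.5418 + 0.815i + 0.1407j + 0.1497k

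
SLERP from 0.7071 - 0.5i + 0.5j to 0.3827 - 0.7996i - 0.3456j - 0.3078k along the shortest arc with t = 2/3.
0.5637 - 0.7915i - 0.059j - 0.2286k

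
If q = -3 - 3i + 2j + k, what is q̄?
-3 + 3i - 2j - k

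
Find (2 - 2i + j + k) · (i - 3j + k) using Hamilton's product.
4 + 6i - 3j + 7k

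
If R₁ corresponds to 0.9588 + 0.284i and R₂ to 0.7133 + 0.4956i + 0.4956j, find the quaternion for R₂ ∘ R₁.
0.5432 + 0.6778i + 0.4752j - 0.1408k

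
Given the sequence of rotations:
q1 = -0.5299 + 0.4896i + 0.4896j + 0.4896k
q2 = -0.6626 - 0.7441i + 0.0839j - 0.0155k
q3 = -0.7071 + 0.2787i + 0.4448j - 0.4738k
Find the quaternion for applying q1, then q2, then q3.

q2 · q1 = 0.6819 + 0.1186i - 0.0121j - 0.7216k
q3 · q2 · q1 = -0.8517 - 0.2205i + 0.4568j + 0.131k
-0.8517 - 0.2205i + 0.4568j + 0.131k


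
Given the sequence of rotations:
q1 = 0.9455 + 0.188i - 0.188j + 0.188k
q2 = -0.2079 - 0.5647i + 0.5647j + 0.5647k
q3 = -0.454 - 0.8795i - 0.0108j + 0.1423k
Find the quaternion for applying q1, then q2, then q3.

q2 · q1 = -0.0904 - 0.3607i + 0.7853j + 0.4948k
q3 · q2 · q1 = -0.3381 + 0.1262i + 0.0283j - 0.9321k
-0.3381 + 0.1262i + 0.0283j - 0.9321k


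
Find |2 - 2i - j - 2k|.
√13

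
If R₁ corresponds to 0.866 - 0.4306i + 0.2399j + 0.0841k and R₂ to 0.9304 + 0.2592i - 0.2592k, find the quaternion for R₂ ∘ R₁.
0.9391 - 0.114i + 0.313j - 0.084k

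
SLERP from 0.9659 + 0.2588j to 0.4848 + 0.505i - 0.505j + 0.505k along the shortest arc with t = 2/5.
0.9314 + 0.2528i - 0.0682j + 0.2528k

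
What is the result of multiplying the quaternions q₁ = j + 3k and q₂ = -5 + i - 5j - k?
8 + 14i - 2j - 16k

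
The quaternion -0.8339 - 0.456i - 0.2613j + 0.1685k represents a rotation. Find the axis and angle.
axis = (-0.8262, -0.4734, 0.3053), θ = 293°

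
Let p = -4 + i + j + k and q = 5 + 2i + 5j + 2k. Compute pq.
-29 - 6i - 15j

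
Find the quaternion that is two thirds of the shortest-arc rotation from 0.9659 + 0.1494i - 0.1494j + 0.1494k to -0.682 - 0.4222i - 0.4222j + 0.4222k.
0.8625 + 0.3631i + 0.2493j - 0.2493k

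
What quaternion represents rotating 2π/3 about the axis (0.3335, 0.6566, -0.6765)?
0.5 + 0.2888i + 0.5686j - 0.5859k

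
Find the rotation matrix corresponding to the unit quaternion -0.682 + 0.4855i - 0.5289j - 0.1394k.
[[0.4017, -0.7037, 0.5861], [-0.3234, 0.4897, 0.8097], [-0.8568, -0.5148, -0.0309]]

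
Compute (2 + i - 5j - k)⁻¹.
0.0645 - 0.0323i + 0.1613j + 0.0323k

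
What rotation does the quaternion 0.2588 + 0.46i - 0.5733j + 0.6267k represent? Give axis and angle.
axis = (0.4762, -0.5935, 0.6488), θ = 5π/6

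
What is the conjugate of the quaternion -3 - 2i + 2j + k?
-3 + 2i - 2j - k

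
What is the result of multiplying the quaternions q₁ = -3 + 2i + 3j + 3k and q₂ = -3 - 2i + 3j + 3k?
-5 - 30j - 6k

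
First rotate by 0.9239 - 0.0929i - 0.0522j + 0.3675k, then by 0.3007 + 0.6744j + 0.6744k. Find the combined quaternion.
0.0652 + 0.2551i + 0.5447j + 0.7962k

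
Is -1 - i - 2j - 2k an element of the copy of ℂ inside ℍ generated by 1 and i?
No. The quaternion -1 - i - 2j - 2k has j-coefficient y = -2 and k-coefficient z = -2, not both zero, so it does not lie in the complex subalgebra spanned by 1 and i.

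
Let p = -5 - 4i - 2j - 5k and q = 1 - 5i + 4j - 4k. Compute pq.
-37 + 49i - 13j - 11k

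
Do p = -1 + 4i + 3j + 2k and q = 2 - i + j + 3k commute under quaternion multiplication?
No: pq = -7 + 16i - 9j + 8k ≠ -7 + 2i + 19j - 6k = qp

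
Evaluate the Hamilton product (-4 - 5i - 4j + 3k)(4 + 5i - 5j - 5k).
4 - 5i - 6j + 77k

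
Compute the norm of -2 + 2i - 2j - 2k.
4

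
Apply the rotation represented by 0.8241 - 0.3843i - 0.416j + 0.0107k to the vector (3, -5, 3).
(-1.631, -0.636, 6.319)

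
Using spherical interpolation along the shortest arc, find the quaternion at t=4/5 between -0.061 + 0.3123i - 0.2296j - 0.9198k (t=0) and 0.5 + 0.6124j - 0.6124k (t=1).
0.4217 + 0.0786i + 0.4776j - 0.7668k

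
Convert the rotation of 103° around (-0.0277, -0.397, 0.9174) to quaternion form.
0.6225 - 0.0217i - 0.3107j + 0.718k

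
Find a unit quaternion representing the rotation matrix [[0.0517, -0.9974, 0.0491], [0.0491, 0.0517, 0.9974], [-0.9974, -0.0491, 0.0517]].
0.5374 - 0.4869i + 0.4869j + 0.4869k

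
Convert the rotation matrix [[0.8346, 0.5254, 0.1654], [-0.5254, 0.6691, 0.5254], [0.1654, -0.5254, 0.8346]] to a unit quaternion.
0.9136 - 0.2876i - 0.2876k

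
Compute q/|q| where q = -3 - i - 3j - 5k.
-0.4523 - 0.1508i - 0.4523j - 0.7538k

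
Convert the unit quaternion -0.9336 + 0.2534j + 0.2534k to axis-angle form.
axis = (0, √2/2, √2/2), θ = 318°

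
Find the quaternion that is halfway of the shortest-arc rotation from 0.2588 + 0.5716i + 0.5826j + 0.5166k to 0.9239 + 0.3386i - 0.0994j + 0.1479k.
0.6942 + 0.5343i + 0.2836j + 0.3901k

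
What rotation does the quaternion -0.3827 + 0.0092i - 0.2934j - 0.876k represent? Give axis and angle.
axis = (0.01, -0.3176, -0.9482), θ = 5π/4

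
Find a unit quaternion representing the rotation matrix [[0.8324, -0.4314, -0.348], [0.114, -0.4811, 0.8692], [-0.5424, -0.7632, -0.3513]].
-0.5 + 0.8162i - 0.0972j - 0.2727k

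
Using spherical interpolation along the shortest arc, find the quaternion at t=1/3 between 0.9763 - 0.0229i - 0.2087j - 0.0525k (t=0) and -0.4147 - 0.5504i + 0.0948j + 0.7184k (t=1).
0.9011 + 0.2045i - 0.1951j - 0.3289k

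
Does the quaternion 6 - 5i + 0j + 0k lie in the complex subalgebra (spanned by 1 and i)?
Yes. The quaternion 6 - 5i has j- and k-coefficients y = z = 0, so it lies in the complex subalgebra spanned by 1 and i.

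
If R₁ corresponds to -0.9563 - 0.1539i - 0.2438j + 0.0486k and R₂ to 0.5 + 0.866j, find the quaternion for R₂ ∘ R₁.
-0.267 - 0.0349i - 0.9501j + 0.1576k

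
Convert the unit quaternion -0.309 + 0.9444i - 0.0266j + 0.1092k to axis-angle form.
axis = (0.993, -0.028, 0.1148), θ = 216°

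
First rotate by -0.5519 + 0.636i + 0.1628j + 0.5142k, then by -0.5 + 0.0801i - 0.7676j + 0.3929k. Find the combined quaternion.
0.1479 - 0.8209i + 0.5509j + 0.0273k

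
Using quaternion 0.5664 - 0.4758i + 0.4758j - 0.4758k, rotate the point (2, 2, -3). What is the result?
(-2.614, -2.053, -2.439)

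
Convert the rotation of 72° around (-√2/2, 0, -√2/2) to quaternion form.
0.809 - 0.4156i - 0.4156k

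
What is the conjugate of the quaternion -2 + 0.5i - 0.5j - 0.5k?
-2 - 0.5i + 0.5j + 0.5k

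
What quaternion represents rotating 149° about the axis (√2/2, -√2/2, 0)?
0.2672 + 0.6814i - 0.6814j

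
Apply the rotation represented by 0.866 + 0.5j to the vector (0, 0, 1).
(0.866, 0, 0.5)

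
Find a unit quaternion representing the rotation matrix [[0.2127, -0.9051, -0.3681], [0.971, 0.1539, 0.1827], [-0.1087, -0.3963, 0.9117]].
0.7547 - 0.1918i - 0.0859j + 0.6215k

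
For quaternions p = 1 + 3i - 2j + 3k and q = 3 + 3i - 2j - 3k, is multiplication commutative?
No: pq = -1 + 24i + 10j + 6k ≠ -1 - 26j + 6k = qp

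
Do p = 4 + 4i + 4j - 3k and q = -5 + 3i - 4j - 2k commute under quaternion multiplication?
No: pq = -22 - 28i - 37j - 21k ≠ -22 + 12i - 35j + 35k = qp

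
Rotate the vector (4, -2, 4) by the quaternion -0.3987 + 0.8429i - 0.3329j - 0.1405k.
(4.416, 2.187, -3.422)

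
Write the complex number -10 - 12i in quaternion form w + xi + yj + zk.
-10 - 12i + 0j + 0k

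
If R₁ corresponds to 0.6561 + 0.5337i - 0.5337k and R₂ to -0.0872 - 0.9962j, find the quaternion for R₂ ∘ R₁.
-0.0572 + 0.4851i - 0.6536j + 0.5782k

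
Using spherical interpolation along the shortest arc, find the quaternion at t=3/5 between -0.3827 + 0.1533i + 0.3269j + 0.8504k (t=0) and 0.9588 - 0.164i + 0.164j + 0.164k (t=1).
-0.9204 + 0.2041i + 0.0512j + 0.3296k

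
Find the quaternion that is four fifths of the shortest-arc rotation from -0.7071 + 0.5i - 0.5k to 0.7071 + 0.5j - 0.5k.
-0.8254 + 0.1346i - 0.4491j + 0.3145k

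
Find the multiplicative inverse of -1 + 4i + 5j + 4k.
-0.0172 - 0.069i - 0.0862j - 0.069k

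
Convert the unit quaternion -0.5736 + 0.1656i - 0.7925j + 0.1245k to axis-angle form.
axis = (0.2022, -0.9675, 0.152), θ = 250°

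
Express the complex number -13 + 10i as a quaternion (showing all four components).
-13 + 10i + 0j + 0k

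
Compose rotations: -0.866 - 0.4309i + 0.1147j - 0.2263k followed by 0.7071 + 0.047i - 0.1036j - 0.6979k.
-0.7381 - 0.2419i + 0.4822j + 0.4051k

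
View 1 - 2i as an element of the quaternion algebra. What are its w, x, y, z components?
1 - 2i + 0j + 0k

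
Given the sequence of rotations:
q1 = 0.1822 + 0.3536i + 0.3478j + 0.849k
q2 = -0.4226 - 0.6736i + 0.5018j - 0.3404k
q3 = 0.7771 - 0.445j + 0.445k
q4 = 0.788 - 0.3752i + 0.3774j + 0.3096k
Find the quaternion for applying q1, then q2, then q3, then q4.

q2 · q1 = 0.2757 + 0.2723i + 0.396j - 0.8325k
q3 · q2 · q1 = 0.7609 + 0.4058i + 0.3062j - 0.4031k
q4 · q3 · q2 · q1 = 0.7611 - 0.2126i + 0.5028j - 0.3501k
0.7611 - 0.2126i + 0.5028j - 0.3501k


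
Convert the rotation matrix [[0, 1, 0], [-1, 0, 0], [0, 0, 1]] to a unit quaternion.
0.7071 - 0.7071k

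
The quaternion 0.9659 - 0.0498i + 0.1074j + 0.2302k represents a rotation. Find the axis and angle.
axis = (-0.1924, 0.4149, 0.8893), θ = π/6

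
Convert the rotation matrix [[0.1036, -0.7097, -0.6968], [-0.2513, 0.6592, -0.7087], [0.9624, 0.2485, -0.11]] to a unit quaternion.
0.6428 + 0.3723i - 0.6453j + 0.1783k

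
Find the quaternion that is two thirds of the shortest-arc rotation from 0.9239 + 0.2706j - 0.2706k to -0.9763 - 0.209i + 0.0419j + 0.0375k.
0.9806 + 0.142i + 0.0645j - 0.1184k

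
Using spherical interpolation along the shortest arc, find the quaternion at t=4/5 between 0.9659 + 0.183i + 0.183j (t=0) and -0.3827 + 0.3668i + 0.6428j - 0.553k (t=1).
0.6172 - 0.283i - 0.5343j + 0.5035k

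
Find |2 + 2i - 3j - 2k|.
√21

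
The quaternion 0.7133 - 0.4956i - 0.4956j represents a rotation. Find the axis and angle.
axis = (-√2/2, -√2/2, 0), θ = 89°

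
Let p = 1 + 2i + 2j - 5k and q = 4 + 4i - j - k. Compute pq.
-7 + 5i - 11j - 31k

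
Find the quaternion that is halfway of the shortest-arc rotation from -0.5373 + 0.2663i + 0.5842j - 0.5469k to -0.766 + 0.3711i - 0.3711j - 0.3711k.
-0.7533 + 0.3684i + 0.1232j - 0.5306k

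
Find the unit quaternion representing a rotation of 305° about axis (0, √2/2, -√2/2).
-0.887 + 0.3265j - 0.3265k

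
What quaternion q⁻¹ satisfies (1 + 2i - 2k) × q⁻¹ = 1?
0.1111 - 0.2222i + 0.2222k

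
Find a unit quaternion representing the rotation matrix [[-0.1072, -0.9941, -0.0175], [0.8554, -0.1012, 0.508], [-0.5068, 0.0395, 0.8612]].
0.6428 - 0.1822i + 0.1903j + 0.7193k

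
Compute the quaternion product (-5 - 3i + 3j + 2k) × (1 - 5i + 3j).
-29 + 16i - 22j + 8k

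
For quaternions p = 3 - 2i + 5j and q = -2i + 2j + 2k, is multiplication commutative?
No: pq = -14 + 4i + 10j + 12k ≠ -14 - 16i + 2j = qp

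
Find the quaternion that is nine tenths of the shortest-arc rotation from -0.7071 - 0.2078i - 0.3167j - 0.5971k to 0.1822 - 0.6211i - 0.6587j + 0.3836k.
-0.2887 + 0.5796i + 0.5998j - 0.47k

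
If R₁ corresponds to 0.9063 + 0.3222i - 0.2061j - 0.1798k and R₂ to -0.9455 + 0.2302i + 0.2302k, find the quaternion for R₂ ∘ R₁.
-0.8897 - 0.0486i + 0.3104j + 0.3312k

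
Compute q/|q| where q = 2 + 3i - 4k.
0.3714 + 0.5571i - 0.7428k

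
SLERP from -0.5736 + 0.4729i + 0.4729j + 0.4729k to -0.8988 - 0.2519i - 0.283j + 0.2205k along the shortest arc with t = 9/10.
-0.9236 - 0.1776i - 0.2071j + 0.2692k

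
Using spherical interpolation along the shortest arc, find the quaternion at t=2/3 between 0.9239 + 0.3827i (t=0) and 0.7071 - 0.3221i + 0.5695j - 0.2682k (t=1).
0.8816 - 0.0879i + 0.4196j - 0.1976k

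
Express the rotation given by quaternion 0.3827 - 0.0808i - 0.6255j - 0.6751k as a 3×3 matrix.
[[-0.694, 0.6178, -0.3697], [-0.4156, 0.0754, 0.9064], [0.5879, 0.7827, 0.2044]]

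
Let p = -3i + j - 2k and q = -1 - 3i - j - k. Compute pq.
-10 + 2j + 8k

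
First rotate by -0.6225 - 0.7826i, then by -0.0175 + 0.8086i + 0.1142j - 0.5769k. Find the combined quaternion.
0.6437 - 0.4897i + 0.3804j + 0.4485k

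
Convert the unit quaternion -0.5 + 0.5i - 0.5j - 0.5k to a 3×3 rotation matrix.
[[0, -1, 0], [0, 0, 1], [-1, 0, 0]]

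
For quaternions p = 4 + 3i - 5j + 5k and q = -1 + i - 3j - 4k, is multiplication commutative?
No: pq = -2 + 36i + 10j - 25k ≠ -2 - 34i - 24j - 17k = qp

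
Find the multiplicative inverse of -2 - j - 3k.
-0.1429 + 0.0714j + 0.2143k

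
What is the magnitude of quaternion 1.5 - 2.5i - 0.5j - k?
3.122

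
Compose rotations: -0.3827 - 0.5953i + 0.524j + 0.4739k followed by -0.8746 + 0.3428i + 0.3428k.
0.3763 + 0.2098i - 0.8248j - 0.366k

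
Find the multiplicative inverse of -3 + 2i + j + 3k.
-0.1304 - 0.087i - 0.0435j - 0.1304k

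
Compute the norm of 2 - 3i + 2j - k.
√18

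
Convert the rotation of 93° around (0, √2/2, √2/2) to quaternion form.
0.6884 + 0.5129j + 0.5129k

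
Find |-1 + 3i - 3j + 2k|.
√23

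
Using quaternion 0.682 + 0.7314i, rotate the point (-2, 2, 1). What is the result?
(-2, -1.137, 1.925)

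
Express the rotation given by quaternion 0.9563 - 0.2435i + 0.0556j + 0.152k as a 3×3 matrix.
[[0.9476, -0.3178, 0.0323], [0.2636, 0.8352, 0.4826], [-0.1804, -0.4488, 0.8752]]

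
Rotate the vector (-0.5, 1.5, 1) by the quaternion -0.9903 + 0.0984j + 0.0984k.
(-0.383, 1.588, 0.912)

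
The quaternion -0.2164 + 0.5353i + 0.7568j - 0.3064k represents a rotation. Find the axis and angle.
axis = (0.5483, 0.7752, -0.3138), θ = 205°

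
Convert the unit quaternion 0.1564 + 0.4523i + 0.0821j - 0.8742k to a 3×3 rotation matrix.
[[-0.5419, 0.3477, -0.7651], [-0.1992, -0.9376, -0.285], [-0.8165, -0.0021, 0.5774]]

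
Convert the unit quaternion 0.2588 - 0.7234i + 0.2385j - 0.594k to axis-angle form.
axis = (-0.7489, 0.2469, -0.6149), θ = 5π/6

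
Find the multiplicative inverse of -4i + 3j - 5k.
0.08i - 0.06j + 0.1k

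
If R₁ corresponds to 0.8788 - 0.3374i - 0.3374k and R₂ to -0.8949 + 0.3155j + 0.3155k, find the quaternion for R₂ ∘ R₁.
-0.68 + 0.1955i + 0.1708j + 0.6857k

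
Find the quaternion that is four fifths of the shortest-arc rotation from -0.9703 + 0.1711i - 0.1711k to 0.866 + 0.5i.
-0.926 - 0.3757i - 0.0372k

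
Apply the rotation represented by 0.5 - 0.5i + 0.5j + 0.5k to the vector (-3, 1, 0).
(-1, 0, 3)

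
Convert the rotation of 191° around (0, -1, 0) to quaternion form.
-0.0958 - 0.9954j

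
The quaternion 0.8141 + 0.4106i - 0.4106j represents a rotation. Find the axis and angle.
axis = (√2/2, -√2/2, 0), θ = 71°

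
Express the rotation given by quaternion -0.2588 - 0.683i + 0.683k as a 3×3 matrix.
[[0.067, 0.3535, -0.933], [-0.3535, -0.866, -0.3535], [-0.933, 0.3535, 0.067]]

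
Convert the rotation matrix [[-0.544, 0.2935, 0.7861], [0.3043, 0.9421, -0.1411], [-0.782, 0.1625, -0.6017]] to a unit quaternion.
0.4462 + 0.1701i + 0.8786j + 0.0061k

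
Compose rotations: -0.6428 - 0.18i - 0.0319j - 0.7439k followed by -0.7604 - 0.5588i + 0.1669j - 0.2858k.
0.1809 + 0.3628i - 0.4473j + 0.7972k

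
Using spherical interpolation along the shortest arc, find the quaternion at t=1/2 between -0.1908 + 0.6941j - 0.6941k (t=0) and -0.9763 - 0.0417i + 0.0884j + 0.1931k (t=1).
-0.782 - 0.0279i + 0.5243j - 0.3357k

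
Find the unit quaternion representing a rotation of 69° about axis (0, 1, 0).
0.8241 + 0.5664j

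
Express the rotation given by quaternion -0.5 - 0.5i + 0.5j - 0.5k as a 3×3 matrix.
[[0, -1, 0], [0, 0, -1], [1, 0, 0]]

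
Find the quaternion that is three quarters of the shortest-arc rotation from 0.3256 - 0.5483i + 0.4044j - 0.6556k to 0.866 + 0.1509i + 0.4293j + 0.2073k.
0.859 - 0.0538i + 0.5075j - 0.0411k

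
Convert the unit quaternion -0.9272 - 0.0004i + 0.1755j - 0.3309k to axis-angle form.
axis = (-0.0011, 0.4685, -0.8834), θ = 316°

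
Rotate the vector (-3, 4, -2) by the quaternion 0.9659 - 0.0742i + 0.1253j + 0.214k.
(-4.78, 2.011, -1.453)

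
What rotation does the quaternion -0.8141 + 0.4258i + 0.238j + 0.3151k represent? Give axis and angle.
axis = (0.7332, 0.4098, 0.5426), θ = 289°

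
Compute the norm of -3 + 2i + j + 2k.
√18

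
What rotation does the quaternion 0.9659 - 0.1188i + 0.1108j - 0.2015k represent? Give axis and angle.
axis = (-0.459, 0.4281, -0.7785), θ = π/6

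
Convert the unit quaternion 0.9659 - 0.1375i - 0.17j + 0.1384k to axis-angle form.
axis = (-0.5314, -0.657, 0.5348), θ = π/6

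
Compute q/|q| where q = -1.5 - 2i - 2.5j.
-0.4243 - 0.5657i - 0.7071j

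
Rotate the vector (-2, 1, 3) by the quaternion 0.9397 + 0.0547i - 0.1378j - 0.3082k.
(-1.858, 1.939, 2.605)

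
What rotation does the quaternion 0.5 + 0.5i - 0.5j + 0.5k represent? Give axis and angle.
axis = (√3/3, -√3/3, √3/3), θ = 2π/3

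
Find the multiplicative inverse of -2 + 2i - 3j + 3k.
-0.0769 - 0.0769i + 0.1154j - 0.1154k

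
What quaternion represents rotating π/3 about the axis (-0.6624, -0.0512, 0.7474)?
0.866 - 0.3312i - 0.0256j + 0.3737k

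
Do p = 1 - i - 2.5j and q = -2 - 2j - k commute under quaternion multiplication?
No: pq = -7 + 4.5i + 2j + k ≠ -7 - 0.5i + 4j - 3k = qp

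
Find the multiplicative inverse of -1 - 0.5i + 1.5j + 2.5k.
-0.1026 + 0.0513i - 0.1538j - 0.2564k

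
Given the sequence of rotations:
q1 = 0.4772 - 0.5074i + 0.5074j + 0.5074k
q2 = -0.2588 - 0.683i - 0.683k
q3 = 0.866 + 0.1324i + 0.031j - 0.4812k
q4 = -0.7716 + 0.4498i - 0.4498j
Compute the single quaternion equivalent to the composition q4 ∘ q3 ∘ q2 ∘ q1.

q2 · q1 = -0.1235 + 0.1519i + 0.5618j - 0.8038k
q3 · q2 · q1 = -0.5313 + 0.3606i + 0.516j - 0.567k
q4 · q3 · q2 · q1 = 0.4798 - 0.2622i + 0.0959j + 0.8318k
0.4798 - 0.2622i + 0.0959j + 0.8318k


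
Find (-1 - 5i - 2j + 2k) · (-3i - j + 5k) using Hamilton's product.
-27 - 5i + 20j - 6k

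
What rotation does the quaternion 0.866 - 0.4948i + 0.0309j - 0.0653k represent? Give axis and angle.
axis = (-0.9895, 0.0618, -0.1306), θ = π/3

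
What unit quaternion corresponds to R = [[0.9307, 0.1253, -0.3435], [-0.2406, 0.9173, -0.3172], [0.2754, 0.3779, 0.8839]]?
0.9659 + 0.1799i - 0.1602j - 0.0947k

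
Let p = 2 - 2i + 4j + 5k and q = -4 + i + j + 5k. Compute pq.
-35 + 25i + j - 16k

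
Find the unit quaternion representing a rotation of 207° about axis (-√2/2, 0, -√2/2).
-0.2334 - 0.6876i - 0.6876k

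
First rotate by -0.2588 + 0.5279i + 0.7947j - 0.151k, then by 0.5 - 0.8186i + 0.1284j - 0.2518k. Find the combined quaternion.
0.1627 + 0.6565i + 0.1076j - 0.7287k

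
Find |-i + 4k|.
√17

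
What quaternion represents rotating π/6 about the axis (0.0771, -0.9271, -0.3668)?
0.9659 + 0.02i - 0.24j - 0.0949k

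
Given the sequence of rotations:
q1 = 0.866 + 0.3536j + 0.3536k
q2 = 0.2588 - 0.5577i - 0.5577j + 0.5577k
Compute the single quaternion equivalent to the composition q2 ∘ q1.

q2 · q1 = 0.2241 - 0.8774i - 0.1943j + 0.3773k
0.2241 - 0.8774i - 0.1943j + 0.3773k


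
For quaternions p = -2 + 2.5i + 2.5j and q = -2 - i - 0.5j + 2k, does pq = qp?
No: pq = 7.75 + 2i - 9j - 2.75k ≠ 7.75 - 8i + j - 5.25k = qp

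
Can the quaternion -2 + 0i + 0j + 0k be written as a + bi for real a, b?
Yes. The quaternion -2 has j- and k-coefficients y = z = 0, so it lies in the complex subalgebra spanned by 1 and i.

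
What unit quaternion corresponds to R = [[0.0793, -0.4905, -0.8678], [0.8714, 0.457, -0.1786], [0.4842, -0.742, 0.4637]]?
0.7071 - 0.1992i - 0.478j + 0.4815k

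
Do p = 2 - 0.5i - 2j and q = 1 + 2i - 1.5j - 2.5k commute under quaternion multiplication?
No: pq = 8.5i - 6.25j - 0.25k ≠ -1.5i - 3.75j - 9.75k = qp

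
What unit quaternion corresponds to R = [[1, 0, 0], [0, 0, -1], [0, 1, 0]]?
0.7071 + 0.7071i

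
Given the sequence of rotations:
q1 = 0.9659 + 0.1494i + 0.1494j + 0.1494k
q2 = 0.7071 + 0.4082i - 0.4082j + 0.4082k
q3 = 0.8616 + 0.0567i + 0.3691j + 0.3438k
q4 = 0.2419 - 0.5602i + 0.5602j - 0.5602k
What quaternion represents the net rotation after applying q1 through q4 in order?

q2 · q1 = 0.622 + 0.378i - 0.2886j + 0.6219k
q3 · q2 · q1 = 0.4072 + 0.6897i + 0.0756j + 0.5938k
q4 · q3 · q2 · q1 = 0.7752 + 0.3137i + 0.1927j - 0.5132k
0.7752 + 0.3137i + 0.1927j - 0.5132k


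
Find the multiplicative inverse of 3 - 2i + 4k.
0.1034 + 0.069i - 0.1379k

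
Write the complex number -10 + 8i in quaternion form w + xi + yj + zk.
-10 + 8i + 0j + 0k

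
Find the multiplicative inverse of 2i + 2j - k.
-0.2222i - 0.2222j + 0.1111k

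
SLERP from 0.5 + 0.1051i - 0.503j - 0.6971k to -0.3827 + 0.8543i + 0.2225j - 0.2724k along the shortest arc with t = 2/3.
0.5751 - 0.6814i - 0.4391j - 0.1101k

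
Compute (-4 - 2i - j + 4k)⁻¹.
-0.1081 + 0.0541i + 0.027j - 0.1081k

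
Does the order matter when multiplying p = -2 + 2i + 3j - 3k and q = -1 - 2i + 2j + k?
Yes: pq = 3 + 11i - 3j + 11k ≠ 3 - 7i - 11j - 9k = qp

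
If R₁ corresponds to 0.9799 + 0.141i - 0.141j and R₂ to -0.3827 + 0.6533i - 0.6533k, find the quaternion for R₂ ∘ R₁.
-0.4671 + 0.4941i - 0.0382j - 0.7323k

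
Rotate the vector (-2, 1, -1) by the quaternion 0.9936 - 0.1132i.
(-2, 0.749, -1.199)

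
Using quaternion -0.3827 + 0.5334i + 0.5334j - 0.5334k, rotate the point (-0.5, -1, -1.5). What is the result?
(1.374, -0.109, 1.265)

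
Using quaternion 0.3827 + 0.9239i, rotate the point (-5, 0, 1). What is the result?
(-5, -0.707, -0.707)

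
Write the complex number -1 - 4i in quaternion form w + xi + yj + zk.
-1 - 4i + 0j + 0k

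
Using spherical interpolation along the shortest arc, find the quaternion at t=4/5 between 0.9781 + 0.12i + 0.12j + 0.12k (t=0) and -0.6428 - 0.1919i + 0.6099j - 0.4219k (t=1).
0.7634 + 0.1887i - 0.4855j + 0.3821k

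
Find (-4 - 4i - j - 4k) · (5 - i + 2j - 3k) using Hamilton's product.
-34 - 5i - 21j - 17k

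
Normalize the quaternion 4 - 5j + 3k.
0.5657 - 0.7071j + 0.4243k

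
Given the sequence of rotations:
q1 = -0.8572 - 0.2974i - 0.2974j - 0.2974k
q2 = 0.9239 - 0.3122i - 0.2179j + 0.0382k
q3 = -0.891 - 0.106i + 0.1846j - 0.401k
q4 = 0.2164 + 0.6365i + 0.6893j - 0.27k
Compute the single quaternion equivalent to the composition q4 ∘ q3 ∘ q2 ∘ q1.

q2 · q1 = -0.9383 + 0.069i - 0.1922j - 0.2795k
q3 · q2 · q1 = 0.7667 - 0.0907i - 0.0593j + 0.6329k
q4 · q3 · q2 · q1 = 0.4354 + 0.8886i + 0.1373j - 0.0453k
0.4354 + 0.8886i + 0.1373j - 0.0453k


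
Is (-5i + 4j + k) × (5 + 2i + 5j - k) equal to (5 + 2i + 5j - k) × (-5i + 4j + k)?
No: pq = -9 - 34i + 17j - 28k ≠ -9 - 16i + 23j + 38k = qp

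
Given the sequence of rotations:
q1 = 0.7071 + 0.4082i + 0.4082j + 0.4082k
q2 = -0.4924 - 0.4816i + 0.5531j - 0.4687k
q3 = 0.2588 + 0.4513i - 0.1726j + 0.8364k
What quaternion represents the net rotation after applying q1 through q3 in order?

q2 · q1 = -0.186 - 0.1244i + 0.1954j - 0.9548k
q3 · q2 · q1 = 0.8403 - 0.1148i + 0.4095j - 0.336k
0.8403 - 0.1148i + 0.4095j - 0.336k


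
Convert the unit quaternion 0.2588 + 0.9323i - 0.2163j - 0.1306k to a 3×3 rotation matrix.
[[0.8723, -0.3357, -0.3555], [-0.4709, -0.7725, -0.4261], [-0.1316, 0.5391, -0.8319]]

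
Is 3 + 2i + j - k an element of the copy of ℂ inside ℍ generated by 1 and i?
No. The quaternion 3 + 2i + j - k has j-coefficient y = 1 and k-coefficient z = -1, not both zero, so it does not lie in the complex subalgebra spanned by 1 and i.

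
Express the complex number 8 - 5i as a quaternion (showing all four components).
8 - 5i + 0j + 0k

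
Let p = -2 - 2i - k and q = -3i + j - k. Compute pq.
-7 + 7i - j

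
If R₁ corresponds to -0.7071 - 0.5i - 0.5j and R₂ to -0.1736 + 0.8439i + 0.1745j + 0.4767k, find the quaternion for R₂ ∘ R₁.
0.632 - 0.2716i - 0.2749j - 0.6718k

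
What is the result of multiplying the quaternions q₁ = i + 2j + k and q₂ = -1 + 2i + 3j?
-8 - 4i - 2k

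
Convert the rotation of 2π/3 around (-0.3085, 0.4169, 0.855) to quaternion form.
0.5 - 0.2672i + 0.361j + 0.7405k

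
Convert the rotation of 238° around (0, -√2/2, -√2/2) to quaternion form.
-0.4848 - 0.6184j - 0.6184k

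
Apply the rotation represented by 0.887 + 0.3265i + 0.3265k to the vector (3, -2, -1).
(3.306, 1.17, -1.306)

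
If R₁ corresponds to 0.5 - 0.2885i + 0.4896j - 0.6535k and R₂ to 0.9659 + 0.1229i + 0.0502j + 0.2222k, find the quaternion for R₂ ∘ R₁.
0.639 - 0.3588i + 0.5142j - 0.4455k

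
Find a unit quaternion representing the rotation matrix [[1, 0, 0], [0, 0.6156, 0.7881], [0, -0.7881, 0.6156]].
0.8988 - 0.4384i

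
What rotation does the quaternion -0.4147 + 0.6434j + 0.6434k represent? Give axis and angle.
axis = (0, √2/2, √2/2), θ = 229°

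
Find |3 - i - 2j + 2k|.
√18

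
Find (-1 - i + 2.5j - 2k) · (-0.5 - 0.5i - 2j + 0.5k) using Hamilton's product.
6 - 1.75i + 2.25j + 3.75k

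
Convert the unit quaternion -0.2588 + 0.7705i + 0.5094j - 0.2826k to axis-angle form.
axis = (0.7977, 0.5274, -0.2926), θ = 7π/6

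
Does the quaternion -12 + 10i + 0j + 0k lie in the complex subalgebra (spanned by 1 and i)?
Yes. The quaternion -12 + 10i has j- and k-coefficients y = z = 0, so it lies in the complex subalgebra spanned by 1 and i.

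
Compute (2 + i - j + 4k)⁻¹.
0.0909 - 0.0455i + 0.0455j - 0.1818k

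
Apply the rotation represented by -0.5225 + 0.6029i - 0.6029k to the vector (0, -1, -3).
(2.811, -1.436, -0.189)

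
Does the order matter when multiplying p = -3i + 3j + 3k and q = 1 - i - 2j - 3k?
Yes: pq = 12 - 6i - 9j + 12k ≠ 12 + 15j - 6k = qp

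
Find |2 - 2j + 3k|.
√17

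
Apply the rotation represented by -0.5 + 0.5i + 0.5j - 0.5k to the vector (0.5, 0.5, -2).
(2, 0.5, -0.5)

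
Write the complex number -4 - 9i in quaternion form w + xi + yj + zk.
-4 - 9i + 0j + 0k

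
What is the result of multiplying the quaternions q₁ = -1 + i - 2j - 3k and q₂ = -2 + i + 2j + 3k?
14 - 3i - 4j + 7k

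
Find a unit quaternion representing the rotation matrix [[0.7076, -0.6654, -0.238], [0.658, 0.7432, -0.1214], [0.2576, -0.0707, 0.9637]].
0.9239 + 0.0137i - 0.1341j + 0.3581k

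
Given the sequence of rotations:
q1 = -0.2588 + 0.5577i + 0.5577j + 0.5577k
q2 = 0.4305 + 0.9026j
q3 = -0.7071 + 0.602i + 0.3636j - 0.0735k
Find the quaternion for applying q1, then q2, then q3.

q2 · q1 = -0.6148 + 0.7435i + 0.0065j - 0.2633k
q3 · q2 · q1 = -0.0346 - 0.9911i - 0.1243j - 0.0351k
-0.0346 - 0.9911i - 0.1243j - 0.0351k


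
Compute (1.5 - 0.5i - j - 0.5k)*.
1.5 + 0.5i + j + 0.5k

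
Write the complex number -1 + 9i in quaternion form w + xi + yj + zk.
-1 + 9i + 0j + 0k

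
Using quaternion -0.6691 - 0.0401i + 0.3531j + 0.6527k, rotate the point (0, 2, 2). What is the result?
(0.641, 1.104, 2.524)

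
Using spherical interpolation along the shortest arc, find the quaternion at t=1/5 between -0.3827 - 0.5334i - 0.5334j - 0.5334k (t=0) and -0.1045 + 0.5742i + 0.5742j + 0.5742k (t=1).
-0.2891 - 0.5527i - 0.5527j - 0.5527k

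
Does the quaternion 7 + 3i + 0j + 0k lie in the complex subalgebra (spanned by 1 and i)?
Yes. The quaternion 7 + 3i has j- and k-coefficients y = z = 0, so it lies in the complex subalgebra spanned by 1 and i.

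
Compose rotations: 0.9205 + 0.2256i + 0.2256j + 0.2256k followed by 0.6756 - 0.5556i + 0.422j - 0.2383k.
0.7058 - 0.2101i + 0.6124j - 0.2875k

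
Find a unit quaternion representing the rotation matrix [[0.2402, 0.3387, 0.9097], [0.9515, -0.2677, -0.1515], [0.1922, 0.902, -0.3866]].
0.3827 + 0.6882i + 0.4687j + 0.4003k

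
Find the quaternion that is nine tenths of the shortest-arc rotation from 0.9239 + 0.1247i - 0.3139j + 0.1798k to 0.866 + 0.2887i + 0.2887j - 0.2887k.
0.8993 + 0.2793i + 0.2304j - 0.2454k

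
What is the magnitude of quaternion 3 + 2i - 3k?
√22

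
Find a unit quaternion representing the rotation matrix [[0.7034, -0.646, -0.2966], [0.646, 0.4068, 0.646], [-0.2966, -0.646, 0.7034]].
0.8387 - 0.3851i + 0.3851k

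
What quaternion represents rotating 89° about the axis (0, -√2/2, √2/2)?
0.7133 - 0.4956j + 0.4956k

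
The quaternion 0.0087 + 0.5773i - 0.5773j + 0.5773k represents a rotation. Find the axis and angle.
axis = (√3/3, -√3/3, √3/3), θ = 179°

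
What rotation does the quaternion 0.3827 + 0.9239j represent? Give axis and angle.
axis = (0, 1, 0), θ = 3π/4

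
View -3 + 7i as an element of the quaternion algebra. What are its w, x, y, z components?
-3 + 7i + 0j + 0k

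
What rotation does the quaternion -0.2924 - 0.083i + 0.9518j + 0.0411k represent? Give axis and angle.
axis = (-0.0868, 0.9953, 0.043), θ = 214°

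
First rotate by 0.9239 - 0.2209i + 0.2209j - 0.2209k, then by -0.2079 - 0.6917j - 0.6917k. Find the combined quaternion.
-0.1921 + 0.3515i - 0.5322j - 0.7459k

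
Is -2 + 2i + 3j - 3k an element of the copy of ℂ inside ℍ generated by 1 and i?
No. The quaternion -2 + 2i + 3j - 3k has j-coefficient y = 3 and k-coefficient z = -3, not both zero, so it does not lie in the complex subalgebra spanned by 1 and i.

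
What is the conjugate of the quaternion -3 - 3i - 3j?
-3 + 3i + 3j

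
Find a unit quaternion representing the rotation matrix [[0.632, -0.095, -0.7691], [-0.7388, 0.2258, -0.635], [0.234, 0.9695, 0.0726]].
0.6947 + 0.5774i - 0.361j - 0.2317k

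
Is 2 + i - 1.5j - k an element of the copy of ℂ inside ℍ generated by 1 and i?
No. The quaternion 2 + i - 1.5j - k has j-coefficient y = -1.5 and k-coefficient z = -1, not both zero, so it does not lie in the complex subalgebra spanned by 1 and i.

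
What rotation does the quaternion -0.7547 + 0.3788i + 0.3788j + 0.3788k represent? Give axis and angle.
axis = (√3/3, √3/3, √3/3), θ = 278°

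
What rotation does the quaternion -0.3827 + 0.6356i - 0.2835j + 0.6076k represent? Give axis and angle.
axis = (0.688, -0.3069, 0.6577), θ = 5π/4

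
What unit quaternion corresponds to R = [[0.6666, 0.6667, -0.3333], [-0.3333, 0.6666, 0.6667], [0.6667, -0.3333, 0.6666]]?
0.866 - 0.2887i - 0.2887j - 0.2887k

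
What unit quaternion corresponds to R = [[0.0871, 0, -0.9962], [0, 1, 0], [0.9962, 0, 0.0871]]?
0.7373 - 0.6756j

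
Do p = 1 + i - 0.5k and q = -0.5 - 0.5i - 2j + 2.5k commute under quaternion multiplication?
No: pq = 1.25 - 2i - 4.25j + 0.75k ≠ 1.25 + 0.25j + 4.75k = qp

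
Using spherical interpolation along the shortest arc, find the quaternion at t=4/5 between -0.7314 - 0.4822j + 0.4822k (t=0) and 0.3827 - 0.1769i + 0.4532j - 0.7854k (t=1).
-0.4632 + 0.1437i - 0.4686j + 0.7384k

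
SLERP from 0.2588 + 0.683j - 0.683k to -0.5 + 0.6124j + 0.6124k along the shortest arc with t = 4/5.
0.535 - 0.3686j - 0.7602k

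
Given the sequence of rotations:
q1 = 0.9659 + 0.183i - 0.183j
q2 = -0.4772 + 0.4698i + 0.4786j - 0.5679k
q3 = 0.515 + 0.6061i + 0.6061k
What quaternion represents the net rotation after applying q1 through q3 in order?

q2 · q1 = -0.4593 + 0.2625i + 0.4457j - 0.7221k
q3 · q2 · q1 = 0.042 - 0.4133i + 0.8263j - 0.3801k
0.042 - 0.4133i + 0.8263j - 0.3801k


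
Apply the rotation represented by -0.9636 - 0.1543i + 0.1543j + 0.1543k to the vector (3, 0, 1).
(2.369, -1.285, 1.654)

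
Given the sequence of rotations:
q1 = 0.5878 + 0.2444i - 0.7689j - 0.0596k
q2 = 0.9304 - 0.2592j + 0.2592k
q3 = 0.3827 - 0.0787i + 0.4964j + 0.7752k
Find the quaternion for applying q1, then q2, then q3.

q2 · q1 = 0.363 + 0.4421i - 0.8044j + 0.1603k
q3 · q2 · q1 = 0.4488 + 0.8438i + 0.2277j + 0.1866k
0.4488 + 0.8438i + 0.2277j + 0.1866k


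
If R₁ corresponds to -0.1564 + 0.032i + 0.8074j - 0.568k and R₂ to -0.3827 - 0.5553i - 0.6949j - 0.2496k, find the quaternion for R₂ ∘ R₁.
0.4969 + 0.6708i - 0.5237j - 0.1697k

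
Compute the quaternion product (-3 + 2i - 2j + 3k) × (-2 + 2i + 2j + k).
3 - 18i + 2j - k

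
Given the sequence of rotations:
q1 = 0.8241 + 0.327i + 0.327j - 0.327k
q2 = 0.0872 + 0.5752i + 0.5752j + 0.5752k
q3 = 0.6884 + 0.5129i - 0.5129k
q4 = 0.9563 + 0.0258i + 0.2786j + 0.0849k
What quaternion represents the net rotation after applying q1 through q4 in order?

q2 · q1 = -0.1162 + 0.1264i + 0.8787j + 0.4455k
q3 · q2 · q1 = 0.0837 + 0.4781i + 0.3116j + 0.817k
q4 · q3 · q2 · q1 = -0.0885 + 0.6605i + 0.3408j + 0.6632k
-0.0885 + 0.6605i + 0.3408j + 0.6632k


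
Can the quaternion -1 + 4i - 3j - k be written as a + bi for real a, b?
No. The quaternion -1 + 4i - 3j - k has j-coefficient y = -3 and k-coefficient z = -1, not both zero, so it does not lie in the complex subalgebra spanned by 1 and i.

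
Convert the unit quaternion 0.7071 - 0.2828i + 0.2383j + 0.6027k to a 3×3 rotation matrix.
[[0.1599, -0.9871, -0.0039], [0.7176, 0.1136, 0.6872], [-0.6779, -0.1127, 0.7265]]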